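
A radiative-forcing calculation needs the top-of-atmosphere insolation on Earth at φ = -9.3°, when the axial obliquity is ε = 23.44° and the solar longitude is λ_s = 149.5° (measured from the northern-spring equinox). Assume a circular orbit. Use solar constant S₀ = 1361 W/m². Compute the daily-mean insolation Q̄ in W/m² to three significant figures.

Q̄ ≈ 397 W/m²

Solar declination: sin δ = sin ε · sin λ_s = sin 23.44° × sin 149.5° = 0.20189, so δ = +11.648°.
cos H₀ = −tan(-9.3°) tan(+11.648°) = 0.0338, H₀ = 1.5370 rad.
Bracket: H₀ sin φ sin δ + cos φ cos δ sin H₀ = 1.5370×-0.16160×0.20189 + 0.98686×0.97941×0.99943 = -0.050145 + 0.965990 = 0.915845.
Q̄ = (S₀/π) × [bracket] = (1361/π) × 0.915845 = 396.8 W/m².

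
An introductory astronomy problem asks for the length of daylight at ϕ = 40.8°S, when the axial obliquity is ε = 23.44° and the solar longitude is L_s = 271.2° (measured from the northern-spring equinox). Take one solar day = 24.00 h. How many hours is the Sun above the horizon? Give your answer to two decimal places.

Solar declination: sin δ = sin ε · sin L_s = sin 23.44° × sin 271.2° = -0.39770, so δ = -23.435°.
cos h₀ = −tan ϕ · tan δ = −tan(-40.8°) × tan(-23.435°) = -0.3741, so h₀ = 1.9543 rad = 111.97°.
Daylight = 2h₀/(2π) × 24.00 h = (1.9543/π) × 24.00 = 14.93 h.

14.93 h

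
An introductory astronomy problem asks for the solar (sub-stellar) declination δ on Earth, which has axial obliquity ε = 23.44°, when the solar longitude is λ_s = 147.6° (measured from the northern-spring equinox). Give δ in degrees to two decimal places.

δ = +12.31°

sin δ = sin ε · sin λ_s = sin 23.44° × sin 147.6° = 0.213146.
δ = arcsin(0.213146) = +12.31°.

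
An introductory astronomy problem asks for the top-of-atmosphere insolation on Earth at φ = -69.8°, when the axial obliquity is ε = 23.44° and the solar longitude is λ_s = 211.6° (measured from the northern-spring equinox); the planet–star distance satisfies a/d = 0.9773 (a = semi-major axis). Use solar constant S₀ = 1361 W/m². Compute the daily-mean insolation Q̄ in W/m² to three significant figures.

Solar declination: sin δ = sin ε · sin λ_s = sin 23.44° × sin 211.6° = -0.20844, so δ = -12.031°.
cos H₀ = −tan(-69.8°) tan(-12.031°) = -0.5792, H₀ = 2.1886 rad.
Bracket: H₀ sin φ sin δ + cos φ cos δ sin H₀ = 2.1886×-0.93849×-0.20844 + 0.34530×0.97804×0.81516 = 0.428131 + 0.275294 = 0.703425.
Inverse-square distance factor (a/d)² = 0.9773² = 0.955115.
Q̄ = (S₀/π) × 0.955115 × [bracket] = (1361/π) × 0.955115 × 0.703425 = 291.1 W/m².

Q̄ ≈ 291 W/m²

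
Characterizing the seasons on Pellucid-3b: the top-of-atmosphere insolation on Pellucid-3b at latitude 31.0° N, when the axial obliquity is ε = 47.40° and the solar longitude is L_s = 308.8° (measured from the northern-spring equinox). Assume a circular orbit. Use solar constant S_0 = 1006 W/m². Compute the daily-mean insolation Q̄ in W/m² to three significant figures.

Q̄ ≈ 96.4 W/m²

Solar declination: sin δ = sin ε · sin L_s = sin 47.40° × sin 308.8° = -0.57367, so δ = -35.006°.
cos h₀ = −tan(+31.0°) tan(-35.006°) = 0.4208, h₀ = 1.1364 rad.
Bracket: h₀ sin ϕ sin δ + cos ϕ cos δ sin h₀ = 1.1364×0.51504×-0.57367 + 0.85717×0.81909×0.90714 = -0.335764 + 0.636902 = 0.301138.
Q̄ = (S_0/π) × [bracket] = (1006/π) × 0.301138 = 96.43 W/m².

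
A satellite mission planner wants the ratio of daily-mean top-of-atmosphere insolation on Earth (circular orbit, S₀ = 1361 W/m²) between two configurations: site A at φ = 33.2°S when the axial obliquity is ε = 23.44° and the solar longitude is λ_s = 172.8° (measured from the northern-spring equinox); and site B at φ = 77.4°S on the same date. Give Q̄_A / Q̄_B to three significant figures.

— Configuration A (φ=-33.2°):
Solar declination: sin δ = sin ε · sin λ_s = sin 23.44° × sin 172.8° = 0.04986, so δ = +2.858°.
cos H₀ = −tan(-33.2°) tan(+2.858°) = 0.0327, H₀ = 1.5381 rad.
Bracket: H₀ sin φ sin δ + cos φ cos δ sin H₀ = 1.5381×-0.54756×0.04986 + 0.83676×0.99876×0.99947 = -0.041992 + 0.835279 = 0.793287.
Q̄ = (S₀/π) × [bracket] = (1361/π) × 0.793287 = 343.67 W/m².
— Configuration B (φ=-77.4°):
cos H₀ = −tan(-77.4°) tan(+2.858°) = 0.2233, H₀ = 1.3456 rad.
Bracket: H₀ sin φ sin δ + cos φ cos δ sin H₀ = 1.3456×-0.97592×0.04986 + 0.21814×0.99876×0.97474 = -0.065476 + 0.212366 = 0.146890.
Q̄ = (S₀/π) × [bracket] = (1361/π) × 0.146890 = 63.636 W/m².
Ratio Q̄_A / Q̄_B = 343.67 / 63.636 = 5.401.

Q̄_A / Q̄_B ≈ 5.40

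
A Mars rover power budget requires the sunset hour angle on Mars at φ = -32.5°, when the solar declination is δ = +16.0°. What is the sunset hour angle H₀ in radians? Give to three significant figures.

H₀ = 1.39 rad

cos H₀ = −tan φ · tan δ = −tan(-32.5°) × tan(+16.000°) = 0.1827, so H₀ = 1.3871 rad = 79.47°.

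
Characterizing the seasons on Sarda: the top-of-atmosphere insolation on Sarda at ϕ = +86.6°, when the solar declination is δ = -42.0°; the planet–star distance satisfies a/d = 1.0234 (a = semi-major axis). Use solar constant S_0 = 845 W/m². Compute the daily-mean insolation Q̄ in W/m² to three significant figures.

Q̄ ≈ 0.00 W/m²

cos h₀ = −tan(+86.6°) tan(-42.000°) = 15.1555 ≥ 1 ⇒ polar night, h₀ = 0 and Q̄ = 0.
Inverse-square distance factor (a/d)² = 1.0234² = 1.047348.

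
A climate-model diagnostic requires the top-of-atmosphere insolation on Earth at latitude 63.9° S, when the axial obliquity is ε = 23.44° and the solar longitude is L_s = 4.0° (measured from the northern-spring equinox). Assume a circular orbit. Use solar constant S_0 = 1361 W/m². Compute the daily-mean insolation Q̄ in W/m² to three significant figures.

Solar declination: sin δ = sin ε · sin L_s = sin 23.44° × sin 4.0° = 0.02775, so δ = +1.590°.
cos h₀ = −tan(-63.9°) tan(+1.590°) = 0.0567, h₀ = 1.5141 rad.
Bracket: h₀ sin ϕ sin δ + cos ϕ cos δ sin h₀ = 1.5141×-0.89803×0.02775 + 0.43994×0.99961×0.99839 = -0.037732 + 0.439060 = 0.401328.
Q̄ = (S_0/π) × [bracket] = (1361/π) × 0.401328 = 173.9 W/m².

Q̄ ≈ 174 W/m²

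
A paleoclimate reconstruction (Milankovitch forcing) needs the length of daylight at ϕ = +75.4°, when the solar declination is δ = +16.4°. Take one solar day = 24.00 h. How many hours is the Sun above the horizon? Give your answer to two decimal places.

24.00 h

Sunrise equation: cos h₀ = −tan ϕ · tan δ = -1.1299 ≤ −1, so the Sun never sets (polar day) and h₀ = π.
Daylight = 2h₀/(2π) × 24.00 h = (3.1416/π) × 24.00 = 24.00 h.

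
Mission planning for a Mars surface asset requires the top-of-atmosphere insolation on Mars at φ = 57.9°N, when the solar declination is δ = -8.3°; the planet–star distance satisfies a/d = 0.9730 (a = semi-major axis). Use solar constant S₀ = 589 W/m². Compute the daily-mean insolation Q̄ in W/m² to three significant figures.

cos H₀ = −tan(+57.9°) tan(-8.300°) = 0.2326, H₀ = 1.3361 rad.
Bracket: H₀ sin φ sin δ + cos φ cos δ sin H₀ = 1.3361×0.84712×-0.14436 + 0.53140×0.98953×0.97258 = -0.163392 + 0.511418 = 0.348026.
Inverse-square distance factor (a/d)² = 0.9730² = 0.946729.
Q̄ = (S₀/π) × 0.946729 × [bracket] = (589/π) × 0.946729 × 0.348026 = 61.77 W/m².

Q̄ ≈ 61.8 W/m²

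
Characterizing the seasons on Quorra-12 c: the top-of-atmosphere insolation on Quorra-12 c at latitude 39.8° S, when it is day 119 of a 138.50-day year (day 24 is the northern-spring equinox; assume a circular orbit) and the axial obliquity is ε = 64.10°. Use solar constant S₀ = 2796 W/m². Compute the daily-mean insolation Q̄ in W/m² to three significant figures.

Q̄ ≈ 1.48e+03 W/m²

Solar longitude: λ_s = 360° × (119 − 24)/138.50 = 246.931°.
sin δ = sin 64.10° × sin 246.931° = -0.82763, so δ = -55.856°.
cos H₀ = −tan(-39.8°) tan(-55.856°) = -1.2285 ≤ −1 ⇒ polar day, H₀ = π.
Bracket: H₀ sin φ sin δ + cos φ cos δ sin H₀ = 3.1416×-0.64011×-0.82763 + 0.76828×0.56128×0.00000 = 1.664339 + 0.000000 = 1.664339.
Q̄ = (S₀/π) × [bracket] = (2796/π) × 1.664339 = 1481 W/m².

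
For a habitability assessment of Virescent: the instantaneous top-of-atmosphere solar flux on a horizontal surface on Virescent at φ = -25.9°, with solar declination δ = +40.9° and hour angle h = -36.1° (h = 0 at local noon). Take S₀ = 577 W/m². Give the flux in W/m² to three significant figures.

cos θ_z = sin φ sin δ + cos φ cos δ cos h = -0.285992 + 0.549380 = 0.263388.
Flux = S₀ · cos θ_z = 577 × 0.263388 = 152.0 W/m².

152 W/m²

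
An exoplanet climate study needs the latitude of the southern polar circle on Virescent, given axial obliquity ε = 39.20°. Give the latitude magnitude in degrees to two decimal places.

50.80°

The polar circle is the lowest latitude that experiences at least one full rotation of continuous darkness at the northern-summer solstice; it lies at |φ| = 90° − ε = 90° − 39.20° = 50.80°.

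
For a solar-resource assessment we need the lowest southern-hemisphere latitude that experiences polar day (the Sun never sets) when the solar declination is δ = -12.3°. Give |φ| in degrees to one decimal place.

|φ| = 77.7°

Polar day requires cos H₀ = −tan φ tan δ ≤ −1, i.e. tan φ tan δ ≥ 1.
The boundary is |tan φ| · |tan δ| = 1, so |φ| = 90° − |δ| = 90° − 12.3° = 77.7° in the southern hemisphere.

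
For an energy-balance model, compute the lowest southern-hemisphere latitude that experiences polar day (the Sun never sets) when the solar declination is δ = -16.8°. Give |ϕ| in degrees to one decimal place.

|ϕ| = 73.2°

Polar day requires cos h₀ = −tan ϕ tan δ ≤ −1, i.e. tan ϕ tan δ ≥ 1.
The boundary is |tan ϕ| · |tan δ| = 1, so |ϕ| = 90° − |δ| = 90° − 16.8° = 73.2° in the southern hemisphere.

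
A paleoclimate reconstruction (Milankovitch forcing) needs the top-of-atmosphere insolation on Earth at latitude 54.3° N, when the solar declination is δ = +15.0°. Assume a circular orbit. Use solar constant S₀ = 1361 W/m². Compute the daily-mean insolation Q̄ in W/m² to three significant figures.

cos H₀ = −tan(+54.3°) tan(+15.000°) = -0.3729, H₀ = 1.9529 rad.
Bracket: H₀ sin φ sin δ + cos φ cos δ sin H₀ = 1.9529×0.81208×0.25882 + 0.58354×0.96593×0.92788 = 0.410465 + 0.523008 = 0.933473.
Q̄ = (S₀/π) × [bracket] = (1361/π) × 0.933473 = 404.4 W/m².

Q̄ ≈ 404 W/m²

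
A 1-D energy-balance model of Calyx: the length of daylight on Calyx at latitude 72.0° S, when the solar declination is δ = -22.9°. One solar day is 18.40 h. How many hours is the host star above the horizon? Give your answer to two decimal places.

18.40 h

Sunrise equation: cos H₀ = −tan φ · tan δ = -1.3001 ≤ −1, so the host star never sets (polar day) and H₀ = π.
Daylight = 2H₀/(2π) × 18.40 h = (3.1416/π) × 18.40 = 18.40 h.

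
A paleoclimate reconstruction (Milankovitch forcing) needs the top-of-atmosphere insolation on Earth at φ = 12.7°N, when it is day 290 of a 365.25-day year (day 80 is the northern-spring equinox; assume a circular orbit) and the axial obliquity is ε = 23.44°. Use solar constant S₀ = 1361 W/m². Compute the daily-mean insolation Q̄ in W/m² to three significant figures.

Solar longitude: λ_s = 360° × (290 − 80)/365.25 = 206.982°.
sin δ = sin 23.44° × sin 206.982° = -0.18048, so δ = -10.398°.
cos H₀ = −tan(+12.7°) tan(-10.398°) = 0.0414, H₀ = 1.5294 rad.
Bracket: H₀ sin φ sin δ + cos φ cos δ sin H₀ = 1.5294×0.21985×-0.18048 + 0.97553×0.98358×0.99914 = -0.060684 + 0.958687 = 0.898003.
Q̄ = (S₀/π) × [bracket] = (1361/π) × 0.898003 = 389.0 W/m².

Q̄ ≈ 389 W/m²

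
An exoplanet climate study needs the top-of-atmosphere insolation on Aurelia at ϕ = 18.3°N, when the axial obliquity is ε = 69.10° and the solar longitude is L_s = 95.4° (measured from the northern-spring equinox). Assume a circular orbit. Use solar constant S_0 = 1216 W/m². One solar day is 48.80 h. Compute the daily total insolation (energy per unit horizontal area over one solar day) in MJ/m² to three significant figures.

63.9 MJ/m²

Solar declination: sin δ = sin ε · sin L_s = sin 69.10° × sin 95.4° = 0.93006, so δ = +68.444°.
cos h₀ = −tan(+18.3°) tan(+68.444°) = -0.8372, h₀ = 2.5629 rad.
Bracket: h₀ sin ϕ sin δ + cos ϕ cos δ sin h₀ = 2.5629×0.31399×0.93006 + 0.94943×0.36741×0.54694 = 0.748443 + 0.190789 = 0.939232.
Q̄ = (S_0/π) × [bracket] = (1216/π) × 0.939232 = 363.54 W/m².
Daily total = Q̄ × 48.80 h × 3600 s/h = 363.54 × 48.80 × 3600 / 10⁶ = 63.87 MJ/m².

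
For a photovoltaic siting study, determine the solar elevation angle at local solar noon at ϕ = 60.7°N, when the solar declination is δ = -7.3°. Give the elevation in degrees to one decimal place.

22.0°

At local noon the hour angle is zero, so the zenith angle equals |ϕ − δ| = |+60.7° − (-7.300°)| = 68.000°.
Elevation = 90° − 68.000° = 22.0°.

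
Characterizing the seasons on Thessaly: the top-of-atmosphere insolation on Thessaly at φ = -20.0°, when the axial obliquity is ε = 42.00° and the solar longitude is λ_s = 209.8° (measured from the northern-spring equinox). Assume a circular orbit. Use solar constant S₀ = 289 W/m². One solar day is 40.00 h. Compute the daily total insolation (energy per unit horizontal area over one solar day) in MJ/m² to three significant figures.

Solar declination: sin δ = sin ε · sin λ_s = sin 42.00° × sin 209.8° = -0.33254, so δ = -19.423°.
cos H₀ = −tan(-20.0°) tan(-19.423°) = -0.1283, H₀ = 1.6995 rad.
Bracket: H₀ sin φ sin δ + cos φ cos δ sin H₀ = 1.6995×-0.34202×-0.33254 + 0.93969×0.94309×0.99173 = 0.193293 + 0.878883 = 1.072176.
Q̄ = (S₀/π) × [bracket] = (289/π) × 1.072176 = 98.631 W/m².
Daily total = Q̄ × 40.00 h × 3600 s/h = 98.631 × 40.00 × 3600 / 10⁶ = 14.20 MJ/m².

14.2 MJ/m²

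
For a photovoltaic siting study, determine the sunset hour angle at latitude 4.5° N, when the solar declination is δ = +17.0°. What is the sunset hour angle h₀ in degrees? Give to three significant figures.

h₀ = 91.4°

cos h₀ = −tan ϕ · tan δ = −tan(+4.5°) × tan(+17.000°) = -0.0241, so h₀ = 1.5949 rad = 91.38°.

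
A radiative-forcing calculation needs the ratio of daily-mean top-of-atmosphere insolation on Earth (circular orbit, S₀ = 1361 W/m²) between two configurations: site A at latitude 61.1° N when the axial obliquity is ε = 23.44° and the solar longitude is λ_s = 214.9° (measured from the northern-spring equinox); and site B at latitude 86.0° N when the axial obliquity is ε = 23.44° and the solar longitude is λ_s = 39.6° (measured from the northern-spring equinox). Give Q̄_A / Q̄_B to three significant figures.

Q̄_A / Q̄_B ≈ 0.252

— Configuration A (φ=+61.1°):
Solar declination: sin δ = sin ε · sin λ_s = sin 23.44° × sin 214.9° = -0.22759, so δ = -13.155°.
cos H₀ = −tan(+61.1°) tan(-13.155°) = 0.4234, H₀ = 1.1336 rad.
Bracket: H₀ sin φ sin δ + cos φ cos δ sin H₀ = 1.1336×0.87546×-0.22759 + 0.48328×0.97376×0.90594 = -0.225865 + 0.426334 = 0.200469.
Q̄ = (S₀/π) × [bracket] = (1361/π) × 0.200469 = 86.847 W/m².
— Configuration B (φ=+86.0°):
Solar declination: sin δ = sin ε · sin λ_s = sin 23.44° × sin 39.6° = 0.25356, so δ = +14.688°.
cos H₀ = −tan(+86.0°) tan(+14.688°) = -3.7486 ≤ −1 ⇒ polar day, H₀ = π.
Bracket: H₀ sin φ sin δ + cos φ cos δ sin H₀ = 3.1416×0.99756×0.25356 + 0.06976×0.96732×0.00000 = 0.794640 + 0.000000 = 0.794640.
Q̄ = (S₀/π) × [bracket] = (1361/π) × 0.794640 = 344.25 W/m².
Ratio Q̄_A / Q̄_B = 86.847 / 344.25 = 0.2523.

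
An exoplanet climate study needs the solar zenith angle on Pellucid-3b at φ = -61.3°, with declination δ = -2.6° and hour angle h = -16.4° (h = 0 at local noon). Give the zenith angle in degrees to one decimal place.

θ_z = 60.0°

cos θ_z = sin φ sin δ + cos φ cos δ cos h = 0.039790 + 0.460211 = 0.500001.
θ_z = arccos(0.500001) = 60.0°.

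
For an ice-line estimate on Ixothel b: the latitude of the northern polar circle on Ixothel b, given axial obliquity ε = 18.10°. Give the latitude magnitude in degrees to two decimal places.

71.90°

The polar circle is the lowest latitude that experiences at least one full rotation of continuous daylight at the northern-summer solstice; it lies at |φ| = 90° − ε = 90° − 18.10° = 71.90°.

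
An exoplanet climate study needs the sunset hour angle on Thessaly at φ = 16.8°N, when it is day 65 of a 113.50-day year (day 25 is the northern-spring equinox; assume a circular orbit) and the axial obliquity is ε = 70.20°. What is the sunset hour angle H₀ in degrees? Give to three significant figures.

H₀ = 110°

Solar longitude: λ_s = 360° × (65 − 25)/113.50 = 126.872°.
sin δ = sin 70.20° × sin 126.872° = 0.75268, so δ = +48.823°.
cos H₀ = −tan φ · tan δ = −tan(+16.8°) × tan(+48.823°) = -0.3452, so H₀ = 1.9232 rad = 110.19°.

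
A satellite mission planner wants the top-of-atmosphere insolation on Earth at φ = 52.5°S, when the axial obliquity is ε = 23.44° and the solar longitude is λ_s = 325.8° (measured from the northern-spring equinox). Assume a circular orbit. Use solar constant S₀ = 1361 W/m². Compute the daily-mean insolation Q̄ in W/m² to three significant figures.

Solar declination: sin δ = sin ε · sin λ_s = sin 23.44° × sin 325.8° = -0.22359, so δ = -12.920°.
cos H₀ = −tan(-52.5°) tan(-12.920°) = -0.2990, H₀ = 1.8744 rad.
Bracket: H₀ sin φ sin δ + cos φ cos δ sin H₀ = 1.8744×-0.79335×-0.22359 + 0.60876×0.97468×0.95427 = 0.332491 + 0.566212 = 0.898703.
Q̄ = (S₀/π) × [bracket] = (1361/π) × 0.898703 = 389.3 W/m².

Q̄ ≈ 389 W/m²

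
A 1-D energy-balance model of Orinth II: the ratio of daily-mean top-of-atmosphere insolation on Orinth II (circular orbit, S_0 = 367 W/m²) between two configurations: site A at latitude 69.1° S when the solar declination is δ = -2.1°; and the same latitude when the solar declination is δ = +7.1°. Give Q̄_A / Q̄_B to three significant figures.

Q̄_A / Q̄_B ≈ 2.15

— Configuration A (ϕ=-69.1°):
cos h₀ = −tan(-69.1°) tan(-2.100°) = -0.0960, h₀ = 1.6670 rad.
Bracket: h₀ sin ϕ sin δ + cos ϕ cos δ sin h₀ = 1.6670×-0.93420×-0.03664 + 0.35674×0.99933×0.99538 = 0.057060 + 0.354854 = 0.411914.
Q̄ = (S_0/π) × [bracket] = (367/π) × 0.411914 = 48.120 W/m².
— Configuration B (ϕ=-69.1°):
cos h₀ = −tan(-69.1°) tan(+7.100°) = 0.3262, h₀ = 1.2385 rad.
Bracket: h₀ sin ϕ sin δ + cos ϕ cos δ sin h₀ = 1.2385×-0.93420×0.12360 + 0.35674×0.99233×0.94531 = -0.143006 + 0.334643 = 0.191637.
Q̄ = (S_0/π) × [bracket] = (367/π) × 0.191637 = 22.387 W/m².
Ratio Q̄_A / Q̄_B = 48.120 / 22.387 = 2.149.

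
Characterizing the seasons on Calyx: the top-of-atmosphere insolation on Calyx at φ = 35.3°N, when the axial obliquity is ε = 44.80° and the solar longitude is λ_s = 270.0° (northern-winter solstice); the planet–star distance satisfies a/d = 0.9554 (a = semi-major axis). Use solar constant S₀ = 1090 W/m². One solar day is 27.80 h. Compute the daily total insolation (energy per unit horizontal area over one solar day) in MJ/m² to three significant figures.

2.84 MJ/m²

Solar declination: sin δ = sin ε · sin λ_s = sin 44.80° × sin 270.0° = -0.70463, so δ = -44.800°.
cos H₀ = −tan(+35.3°) tan(-44.800°) = 0.7031, H₀ = 0.7910 rad.
Bracket: H₀ sin φ sin δ + cos φ cos δ sin H₀ = 0.7910×0.57786×-0.70463 + 0.81614×0.70957×0.71108 = -0.322077 + 0.411792 = 0.089715.
Inverse-square distance factor (a/d)² = 0.9554² = 0.912789.
Q̄ = (S₀/π) × 0.912789 × [bracket] = (1090/π) × 0.912789 × 0.089715 = 28.413 W/m².
Daily total = Q̄ × 27.80 h × 3600 s/h = 28.413 × 27.80 × 3600 / 10⁶ = 2.844 MJ/m².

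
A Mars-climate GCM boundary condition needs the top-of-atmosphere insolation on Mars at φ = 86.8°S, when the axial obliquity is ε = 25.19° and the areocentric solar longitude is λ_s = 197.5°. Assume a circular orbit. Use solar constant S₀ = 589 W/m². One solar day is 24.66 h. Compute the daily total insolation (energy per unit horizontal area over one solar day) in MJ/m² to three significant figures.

sin δ = sin 25.19° × sin 197.5° = -0.12799, so δ = -7.353°.
cos H₀ = −tan(-86.8°) tan(-7.353°) = -2.3082 ≤ −1 ⇒ polar day, H₀ = π.
Bracket: H₀ sin φ sin δ + cos φ cos δ sin H₀ = 3.1416×-0.99844×-0.12799 + 0.05582×0.99178×0.00000 = 0.401466 + 0.000000 = 0.401466.
Q̄ = (S₀/π) × [bracket] = (589/π) × 0.401466 = 75.269 W/m².
Daily total = Q̄ × 24.66 h × 3600 s/h = 75.269 × 24.66 × 3600 / 10⁶ = 6.682 MJ/m².

6.68 MJ/m²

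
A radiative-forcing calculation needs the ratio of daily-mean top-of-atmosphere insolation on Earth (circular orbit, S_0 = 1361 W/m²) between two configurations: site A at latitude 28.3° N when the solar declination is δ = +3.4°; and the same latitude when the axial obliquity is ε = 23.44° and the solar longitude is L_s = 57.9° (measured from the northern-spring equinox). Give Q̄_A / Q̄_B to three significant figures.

Q̄_A / Q̄_B ≈ 0.843

— Configuration A (ϕ=+28.3°):
cos h₀ = −tan(+28.3°) tan(+3.400°) = -0.0320, h₀ = 1.6028 rad.
Bracket: h₀ sin ϕ sin δ + cos ϕ cos δ sin h₀ = 1.6028×0.47409×0.05931 + 0.88048×0.99824×0.99949 = 0.045068 + 0.878482 = 0.923550.
Q̄ = (S_0/π) × [bracket] = (1361/π) × 0.923550 = 400.10 W/m².
— Configuration B (ϕ=+28.3°):
Solar declination: sin δ = sin ε · sin L_s = sin 23.44° × sin 57.9° = 0.33698, so δ = +19.693°.
cos h₀ = −tan(+28.3°) tan(+19.693°) = -0.1927, h₀ = 1.7647 rad.
Bracket: h₀ sin ϕ sin δ + cos ϕ cos δ sin h₀ = 1.7647×0.47409×0.33698 + 0.88048×0.94151×0.98126 = 0.281926 + 0.813446 = 1.095372.
Q̄ = (S_0/π) × [bracket] = (1361/π) × 1.095372 = 474.54 W/m².
Ratio Q̄_A / Q̄_B = 400.10 / 474.54 = 0.8431.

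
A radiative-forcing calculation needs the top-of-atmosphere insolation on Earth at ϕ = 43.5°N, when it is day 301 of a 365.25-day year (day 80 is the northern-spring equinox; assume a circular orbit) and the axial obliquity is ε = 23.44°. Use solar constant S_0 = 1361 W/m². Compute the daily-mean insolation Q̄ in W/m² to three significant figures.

Q̄ ≈ 199 W/m²

Solar longitude: L_s = 360° × (301 − 80)/365.25 = 217.823°.
sin δ = sin 23.44° × sin 217.823° = -0.24394, so δ = -14.119°.
cos h₀ = −tan(+43.5°) tan(-14.119°) = 0.2387, h₀ = 1.3298 rad.
Bracket: h₀ sin ϕ sin δ + cos ϕ cos δ sin h₀ = 1.3298×0.68835×-0.24394 + 0.72537×0.96979×0.97109 = -0.223295 + 0.683120 = 0.459825.
Q̄ = (S_0/π) × [bracket] = (1361/π) × 0.459825 = 199.2 W/m².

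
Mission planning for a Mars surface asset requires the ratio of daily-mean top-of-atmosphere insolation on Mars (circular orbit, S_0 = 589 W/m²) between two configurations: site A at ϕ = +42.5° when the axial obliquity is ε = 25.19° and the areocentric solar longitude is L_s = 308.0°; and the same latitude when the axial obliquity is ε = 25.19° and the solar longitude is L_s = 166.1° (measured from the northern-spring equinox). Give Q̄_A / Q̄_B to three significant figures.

Q̄_A / Q̄_B ≈ 0.445

— Configuration A (ϕ=+42.5°):
sin δ = sin 25.19° × sin 308.0° = -0.33539, so δ = -19.597°.
cos h₀ = −tan(+42.5°) tan(-19.597°) = 0.3262, h₀ = 1.2385 rad.
Bracket: h₀ sin ϕ sin δ + cos ϕ cos δ sin h₀ = 1.2385×0.67559×-0.33539 + 0.73728×0.94208×0.94529 = -0.280627 + 0.656576 = 0.375949.
Q̄ = (S_0/π) × [bracket] = (589/π) × 0.375949 = 70.485 W/m².
— Configuration B (ϕ=+42.5°):
Solar declination: sin δ = sin ε · sin L_s = sin 25.19° × sin 166.1° = 0.10225, so δ = +5.869°.
cos h₀ = −tan(+42.5°) tan(+5.869°) = -0.0942, h₀ = 1.6651 rad.
Bracket: h₀ sin ϕ sin δ + cos ϕ cos δ sin h₀ = 1.6651×0.67559×0.10225 + 0.73728×0.99476×0.99555 = 0.115024 + 0.730153 = 0.845177.
Q̄ = (S_0/π) × [bracket] = (589/π) × 0.845177 = 158.46 W/m².
Ratio Q̄_A / Q̄_B = 70.485 / 158.46 = 0.4448.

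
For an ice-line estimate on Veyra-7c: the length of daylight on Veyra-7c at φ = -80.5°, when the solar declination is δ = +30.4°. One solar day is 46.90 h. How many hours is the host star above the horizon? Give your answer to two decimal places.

0.00 h

cos H₀ = −tan φ · tan δ = 3.5060 ≥ 1, so the host star never rises (polar night) and H₀ = 0.
Daylight = 2H₀/(2π) × 46.90 h = (0.0000/π) × 46.90 = 0.00 h.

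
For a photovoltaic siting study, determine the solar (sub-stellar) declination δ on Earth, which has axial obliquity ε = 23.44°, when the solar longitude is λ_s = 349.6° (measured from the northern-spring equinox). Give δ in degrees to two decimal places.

δ = -4.12°

sin δ = sin ε · sin λ_s = sin 23.44° × sin 349.6° = -0.071808.
δ = arcsin(-0.071808) = -4.12°.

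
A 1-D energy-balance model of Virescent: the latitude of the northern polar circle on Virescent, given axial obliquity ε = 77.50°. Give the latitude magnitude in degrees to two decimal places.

12.50°

The polar circle is the lowest latitude that experiences at least one full rotation of continuous daylight at the northern-summer solstice; it lies at |ϕ| = 90° − ε = 90° − 77.50° = 12.50°.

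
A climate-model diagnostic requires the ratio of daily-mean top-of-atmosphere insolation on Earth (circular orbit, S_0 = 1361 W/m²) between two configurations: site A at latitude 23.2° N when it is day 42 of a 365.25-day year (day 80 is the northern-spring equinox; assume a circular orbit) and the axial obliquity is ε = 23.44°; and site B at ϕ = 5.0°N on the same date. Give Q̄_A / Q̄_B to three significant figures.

— Configuration A (ϕ=+23.2°):
Solar longitude: L_s = 360° × (42 − 80)/365.25 = -37.454°, i.e. -37.454° + 360° = 322.546°.
sin δ = sin 23.44° × sin 322.546° = -0.24190, so δ = -13.999°.
cos h₀ = −tan(+23.2°) tan(-13.999°) = 0.1069, h₀ = 1.4637 rad.
Bracket: h₀ sin ϕ sin δ + cos ϕ cos δ sin h₀ = 1.4637×0.39394×-0.24190 + 0.91914×0.97030×0.99427 = -0.139482 + 0.886731 = 0.747249.
Q̄ = (S_0/π) × [bracket] = (1361/π) × 0.747249 = 323.72 W/m².
— Configuration B (ϕ=+5.0°):
cos h₀ = −tan(+5.0°) tan(-13.999°) = 0.0218, h₀ = 1.5490 rad.
Bracket: h₀ sin ϕ sin δ + cos ϕ cos δ sin h₀ = 1.5490×0.08716×-0.24190 + 0.99619×0.97030×0.99976 = -0.032659 + 0.966371 = 0.933712.
Q̄ = (S_0/π) × [bracket] = (1361/π) × 0.933712 = 404.50 W/m².
Ratio Q̄_A / Q̄_B = 323.72 / 404.50 = 0.8003.

Q̄_A / Q̄_B ≈ 0.800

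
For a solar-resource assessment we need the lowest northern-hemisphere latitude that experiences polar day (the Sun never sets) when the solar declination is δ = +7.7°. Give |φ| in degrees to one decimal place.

|φ| = 82.3°

Polar day requires cos H₀ = −tan φ tan δ ≤ −1, i.e. tan φ tan δ ≥ 1.
The boundary is |tan φ| · |tan δ| = 1, so |φ| = 90° − |δ| = 90° − 7.7° = 82.3° in the northern hemisphere.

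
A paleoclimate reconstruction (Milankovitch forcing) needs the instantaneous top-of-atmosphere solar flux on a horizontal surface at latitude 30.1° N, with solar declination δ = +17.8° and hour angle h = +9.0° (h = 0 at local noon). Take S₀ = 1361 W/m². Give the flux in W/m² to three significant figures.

cos θ_z = sin φ sin δ + cos φ cos δ cos h = 0.153309 + 0.813595 = 0.966904.
Flux = S₀ · cos θ_z = 1361 × 0.966904 = 1316 W/m².

1.32e+03 W/m²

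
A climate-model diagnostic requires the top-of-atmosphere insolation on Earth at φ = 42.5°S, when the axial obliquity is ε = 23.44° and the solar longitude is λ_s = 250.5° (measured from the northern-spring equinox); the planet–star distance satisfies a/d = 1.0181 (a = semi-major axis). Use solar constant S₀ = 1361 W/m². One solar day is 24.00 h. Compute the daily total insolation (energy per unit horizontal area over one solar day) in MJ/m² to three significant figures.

43.8 MJ/m²

Solar declination: sin δ = sin ε · sin λ_s = sin 23.44° × sin 250.5° = -0.37497, so δ = -22.023°.
cos H₀ = −tan(-42.5°) tan(-22.023°) = -0.3706, H₀ = 1.9505 rad.
Bracket: H₀ sin φ sin δ + cos φ cos δ sin H₀ = 1.9505×-0.67559×-0.37497 + 0.73728×0.92704×0.92878 = 0.494112 + 0.634810 = 1.128922.
Inverse-square distance factor (a/d)² = 1.0181² = 1.036528.
Q̄ = (S₀/π) × 1.036528 × [bracket] = (1361/π) × 1.036528 × 1.128922 = 506.94 W/m².
Daily total = Q̄ × 24.00 h × 3600 s/h = 506.94 × 24.00 × 3600 / 10⁶ = 43.80 MJ/m².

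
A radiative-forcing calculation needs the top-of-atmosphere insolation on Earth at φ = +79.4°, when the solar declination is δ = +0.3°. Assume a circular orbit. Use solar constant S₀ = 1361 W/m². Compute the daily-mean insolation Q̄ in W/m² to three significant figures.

Q̄ ≈ 83.2 W/m²

cos H₀ = −tan(+79.4°) tan(+0.300°) = -0.0280, H₀ = 1.5988 rad.
Bracket: H₀ sin φ sin δ + cos φ cos δ sin H₀ = 1.5988×0.98294×0.00524 + 0.18395×0.99999×0.99961 = 0.008235 + 0.183876 = 0.192111.
Q̄ = (S₀/π) × [bracket] = (1361/π) × 0.192111 = 83.23 W/m².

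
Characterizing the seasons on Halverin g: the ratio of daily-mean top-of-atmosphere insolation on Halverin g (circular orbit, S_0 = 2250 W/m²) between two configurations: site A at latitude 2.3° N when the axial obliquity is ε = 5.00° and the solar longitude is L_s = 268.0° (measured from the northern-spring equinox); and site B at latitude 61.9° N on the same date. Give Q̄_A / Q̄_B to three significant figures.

Q̄_A / Q̄_B ≈ 2.79

— Configuration A (ϕ=+2.3°):
Solar declination: sin δ = sin ε · sin L_s = sin 5.00° × sin 268.0° = -0.08710, so δ = -4.997°.
cos h₀ = −tan(+2.3°) tan(-4.997°) = 0.0035, h₀ = 1.5673 rad.
Bracket: h₀ sin ϕ sin δ + cos ϕ cos δ sin h₀ = 1.5673×0.04013×-0.08710 + 0.99919×0.99620×0.99999 = -0.005478 + 0.995383 = 0.989905.
Q̄ = (S_0/π) × [bracket] = (2250/π) × 0.989905 = 708.97 W/m².
— Configuration B (ϕ=+61.9°):
cos h₀ = −tan(+61.9°) tan(-4.997°) = 0.1638, h₀ = 1.4063 rad.
Bracket: h₀ sin ϕ sin δ + cos ϕ cos δ sin h₀ = 1.4063×0.88213×-0.08710 + 0.47101×0.99620×0.98650 = -0.108051 + 0.462886 = 0.354835.
Q̄ = (S_0/π) × [bracket] = (2250/π) × 0.354835 = 254.13 W/m².
Ratio Q̄_A / Q̄_B = 708.97 / 254.13 = 2.790.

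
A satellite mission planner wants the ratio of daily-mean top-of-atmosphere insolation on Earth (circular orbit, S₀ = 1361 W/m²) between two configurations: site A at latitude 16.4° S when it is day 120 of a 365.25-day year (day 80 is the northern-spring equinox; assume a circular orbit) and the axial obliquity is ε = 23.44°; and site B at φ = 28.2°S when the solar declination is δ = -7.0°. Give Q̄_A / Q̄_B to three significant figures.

Q̄_A / Q̄_B ≈ 0.847

— Configuration A (φ=-16.4°):
Solar longitude: λ_s = 360° × (120 − 80)/365.25 = 39.425°.
sin δ = sin 23.44° × sin 39.425° = 0.25262, so δ = +14.633°.
cos H₀ = −tan(-16.4°) tan(+14.633°) = 0.0768, H₀ = 1.4939 rad.
Bracket: H₀ sin φ sin δ + cos φ cos δ sin H₀ = 1.4939×-0.28234×0.25262 + 0.95931×0.96756×0.99704 = -0.106552 + 0.925443 = 0.818891.
Q̄ = (S₀/π) × [bracket] = (1361/π) × 0.818891 = 354.76 W/m².
— Configuration B (φ=-28.2°):
cos H₀ = −tan(-28.2°) tan(-7.000°) = -0.0658, H₀ = 1.6367 rad.
Bracket: H₀ sin φ sin δ + cos φ cos δ sin H₀ = 1.6367×-0.47255×-0.12187 + 0.88130×0.99255×0.99783 = 0.094257 + 0.872836 = 0.967093.
Q̄ = (S₀/π) × [bracket] = (1361/π) × 0.967093 = 418.96 W/m².
Ratio Q̄_A / Q̄_B = 354.76 / 418.96 = 0.8468.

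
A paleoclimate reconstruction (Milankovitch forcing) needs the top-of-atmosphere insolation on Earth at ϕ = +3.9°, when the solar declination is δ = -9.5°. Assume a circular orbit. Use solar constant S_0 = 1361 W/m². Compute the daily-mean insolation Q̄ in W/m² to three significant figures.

Q̄ ≈ 419 W/m²

cos h₀ = −tan(+3.9°) tan(-9.500°) = 0.0114, h₀ = 1.5594 rad.
Bracket: h₀ sin ϕ sin δ + cos ϕ cos δ sin h₀ = 1.5594×0.06802×-0.16505 + 0.99768×0.98629×0.99993 = -0.017507 + 0.983933 = 0.966426.
Q̄ = (S_0/π) × [bracket] = (1361/π) × 0.966426 = 418.7 W/m².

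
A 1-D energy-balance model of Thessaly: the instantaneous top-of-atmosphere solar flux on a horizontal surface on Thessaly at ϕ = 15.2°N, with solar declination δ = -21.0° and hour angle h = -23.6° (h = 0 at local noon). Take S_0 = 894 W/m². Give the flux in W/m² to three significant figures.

654 W/m²

cos θ_z = sin ϕ sin δ + cos ϕ cos δ cos h = -0.093960 + 0.825570 = 0.731610.
Flux = S_0 · cos θ_z = 894 × 0.731610 = 654.1 W/m².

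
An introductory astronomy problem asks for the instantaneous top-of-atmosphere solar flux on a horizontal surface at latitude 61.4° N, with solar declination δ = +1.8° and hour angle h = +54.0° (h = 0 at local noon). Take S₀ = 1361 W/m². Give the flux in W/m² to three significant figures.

cos θ_z = sin φ sin δ + cos φ cos δ cos h = 0.027578 + 0.281229 = 0.308807.
Flux = S₀ · cos θ_z = 1361 × 0.308807 = 420.3 W/m².

420 W/m²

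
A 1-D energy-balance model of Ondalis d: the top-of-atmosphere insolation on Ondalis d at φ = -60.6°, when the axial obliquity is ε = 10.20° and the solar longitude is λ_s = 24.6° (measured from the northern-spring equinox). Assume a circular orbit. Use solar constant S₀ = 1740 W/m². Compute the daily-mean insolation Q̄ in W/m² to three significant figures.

Solar declination: sin δ = sin ε · sin λ_s = sin 10.20° × sin 24.6° = 0.07372, so δ = +4.228°.
cos H₀ = −tan(-60.6°) tan(+4.228°) = 0.1312, H₀ = 1.4392 rad.
Bracket: H₀ sin φ sin δ + cos φ cos δ sin H₀ = 1.4392×-0.87121×0.07372 + 0.49090×0.99728×0.99136 = -0.092433 + 0.485335 = 0.392902.
Q̄ = (S₀/π) × [bracket] = (1740/π) × 0.392902 = 217.6 W/m².

Q̄ ≈ 218 W/m²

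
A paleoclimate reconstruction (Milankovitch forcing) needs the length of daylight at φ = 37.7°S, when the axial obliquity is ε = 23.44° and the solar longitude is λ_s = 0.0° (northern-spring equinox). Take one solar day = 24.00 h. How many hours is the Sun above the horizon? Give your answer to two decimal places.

12.00 h

Solar declination: sin δ = sin ε · sin λ_s = sin 23.44° × sin 0.0° = 0.00000, so δ = +0.000°.
cos H₀ = −tan φ · tan δ = −tan(-37.7°) × tan(+0.000°) = 0.0000, so H₀ = 1.5708 rad = 90.00°.
Daylight = 2H₀/(2π) × 24.00 h = (1.5708/π) × 24.00 = 12.00 h.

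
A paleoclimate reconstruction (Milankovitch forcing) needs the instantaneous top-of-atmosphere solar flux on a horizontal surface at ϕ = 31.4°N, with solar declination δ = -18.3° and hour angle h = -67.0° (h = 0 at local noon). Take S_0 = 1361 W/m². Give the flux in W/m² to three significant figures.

208 W/m²

cos θ_z = sin ϕ sin δ + cos ϕ cos δ cos h = -0.163593 + 0.316642 = 0.153049.
Flux = S_0 · cos θ_z = 1361 × 0.153049 = 208.3 W/m².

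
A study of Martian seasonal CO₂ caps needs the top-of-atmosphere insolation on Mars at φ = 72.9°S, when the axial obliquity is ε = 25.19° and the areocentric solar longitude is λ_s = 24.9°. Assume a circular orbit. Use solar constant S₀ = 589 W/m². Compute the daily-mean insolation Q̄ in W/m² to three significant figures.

Q̄ ≈ 13.6 W/m²

sin δ = sin 25.19° × sin 24.9° = 0.17920, so δ = +10.323°.
cos H₀ = −tan(-72.9°) tan(+10.323°) = 0.5921, H₀ = 0.9371 rad.
Bracket: H₀ sin φ sin δ + cos φ cos δ sin H₀ = 0.9371×-0.95579×0.17920 + 0.29404×0.98381×0.80587 = -0.160504 + 0.233122 = 0.072618.
Q̄ = (S₀/π) × [bracket] = (589/π) × 0.072618 = 13.61 W/m².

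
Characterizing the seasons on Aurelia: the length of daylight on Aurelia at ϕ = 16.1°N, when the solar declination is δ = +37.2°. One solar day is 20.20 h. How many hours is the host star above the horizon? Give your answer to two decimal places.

11.52 h

cos h₀ = −tan ϕ · tan δ = −tan(+16.1°) × tan(+37.200°) = -0.2191, so h₀ = 1.7917 rad = 102.66°.
Daylight = 2h₀/(2π) × 20.20 h = (1.7917/π) × 20.20 = 11.52 h.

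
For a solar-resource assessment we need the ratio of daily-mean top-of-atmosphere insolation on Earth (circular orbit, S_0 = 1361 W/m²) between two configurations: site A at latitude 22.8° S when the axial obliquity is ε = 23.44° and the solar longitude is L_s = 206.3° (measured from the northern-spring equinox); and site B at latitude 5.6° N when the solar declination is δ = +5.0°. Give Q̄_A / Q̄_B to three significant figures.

— Configuration A (ϕ=-22.8°):
Solar declination: sin δ = sin ε · sin L_s = sin 23.44° × sin 206.3° = -0.17625, so δ = -10.151°.
cos h₀ = −tan(-22.8°) tan(-10.151°) = -0.0753, h₀ = 1.6461 rad.
Bracket: h₀ sin ϕ sin δ + cos ϕ cos δ sin h₀ = 1.6461×-0.38752×-0.17625 + 0.92186×0.98435×0.99716 = 0.112429 + 0.904856 = 1.017285.
Q̄ = (S_0/π) × [bracket] = (1361/π) × 1.017285 = 440.71 W/m².
— Configuration B (ϕ=+5.6°):
cos h₀ = −tan(+5.6°) tan(+5.000°) = -0.0086, h₀ = 1.5794 rad.
Bracket: h₀ sin ϕ sin δ + cos ϕ cos δ sin h₀ = 1.5794×0.09758×0.08716 + 0.99523×0.99619×0.99996 = 0.013433 + 0.991399 = 1.004832.
Q̄ = (S_0/π) × [bracket] = (1361/π) × 1.004832 = 435.31 W/m².
Ratio Q̄_A / Q̄_B = 440.71 / 435.31 = 1.012.

Q̄_A / Q̄_B ≈ 1.01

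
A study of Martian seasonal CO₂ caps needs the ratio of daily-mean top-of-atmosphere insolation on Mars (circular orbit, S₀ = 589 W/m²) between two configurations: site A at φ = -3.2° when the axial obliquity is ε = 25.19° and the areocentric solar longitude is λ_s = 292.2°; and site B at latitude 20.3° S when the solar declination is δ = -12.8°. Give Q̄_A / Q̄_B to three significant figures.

— Configuration A (φ=-3.2°):
sin δ = sin 25.19° × sin 292.2° = -0.39407, so δ = -23.208°.
cos H₀ = −tan(-3.2°) tan(-23.208°) = -0.0240, H₀ = 1.5948 rad.
Bracket: H₀ sin φ sin δ + cos φ cos δ sin H₀ = 1.5948×-0.05582×-0.39407 + 0.99844×0.91908×0.99971 = 0.035081 + 0.917380 = 0.952461.
Q̄ = (S₀/π) × [bracket] = (589/π) × 0.952461 = 178.57 W/m².
— Configuration B (φ=-20.3°):
cos H₀ = −tan(-20.3°) tan(-12.800°) = -0.0840, H₀ = 1.6549 rad.
Bracket: H₀ sin φ sin δ + cos φ cos δ sin H₀ = 1.6549×-0.34694×-0.22155 + 0.93789×0.97515×0.99646 = 0.127203 + 0.911346 = 1.038549.
Q̄ = (S₀/π) × [bracket] = (589/π) × 1.038549 = 194.71 W/m².
Ratio Q̄_A / Q̄_B = 178.57 / 194.71 = 0.9171.

Q̄_A / Q̄_B ≈ 0.917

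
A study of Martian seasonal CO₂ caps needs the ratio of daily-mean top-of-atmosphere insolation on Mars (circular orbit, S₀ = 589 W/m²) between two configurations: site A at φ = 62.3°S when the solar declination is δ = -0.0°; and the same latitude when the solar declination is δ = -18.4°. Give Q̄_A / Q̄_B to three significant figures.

— Configuration A (φ=-62.3°):
cos H₀ = −tan(-62.3°) tan(-0.000°) = -0.0000, H₀ = 1.5708 rad.
Bracket: H₀ sin φ sin δ + cos φ cos δ sin H₀ = 1.5708×-0.88539×-0.00000 + 0.46484×1.00000×1.00000 = 0.000000 + 0.464840 = 0.464840.
Q̄ = (S₀/π) × [bracket] = (589/π) × 0.464840 = 87.150 W/m².
— Configuration B (φ=-62.3°):
cos H₀ = −tan(-62.3°) tan(-18.400°) = -0.6336, H₀ = 2.2570 rad.
Bracket: H₀ sin φ sin δ + cos φ cos δ sin H₀ = 2.2570×-0.88539×-0.31565 + 0.46484×0.94888×0.77365 = 0.630771 + 0.341240 = 0.972011.
Q̄ = (S₀/π) × [bracket] = (589/π) × 0.972011 = 182.24 W/m².
Ratio Q̄_A / Q̄_B = 87.150 / 182.24 = 0.4782.

Q̄_A / Q̄_B ≈ 0.478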